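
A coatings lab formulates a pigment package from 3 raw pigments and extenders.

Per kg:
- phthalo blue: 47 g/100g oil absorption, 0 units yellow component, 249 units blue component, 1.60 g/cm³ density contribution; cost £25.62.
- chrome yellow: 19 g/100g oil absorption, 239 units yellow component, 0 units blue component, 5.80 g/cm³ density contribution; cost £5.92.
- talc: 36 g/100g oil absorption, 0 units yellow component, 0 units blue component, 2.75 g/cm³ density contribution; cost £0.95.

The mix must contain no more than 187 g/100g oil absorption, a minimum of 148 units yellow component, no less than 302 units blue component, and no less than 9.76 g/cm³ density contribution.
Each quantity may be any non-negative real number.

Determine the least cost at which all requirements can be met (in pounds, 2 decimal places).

This is a linear program. Let x1 = kg of phthalo blue, x2 = kg of chrome yellow, x3 = kg of talc.
Minimize 25.62x1 + 5.92x2 + 0.95x3 subject to:
  47x1 + 19x2 + 36x3 ≤ 187   (oil absorption)
  239x2 ≥ 148   (yellow component)
  249x1 ≥ 302   (blue component)
  1.6x1 + 5.8x2 + 2.75x3 ≥ 9.76   (density contribution)
  x1, x2, x3 ≥ 0.
All 3 inputs are positive at the optimum. There the yellow component, blue component, density contribution constraints are tight.
Solving gives x1 = 1.213, x2 = 0.6192, x3 = 1.537.
Total cost: 25.62·1.213 + 5.92·0.6192 + 0.95·1.537 = 36.2029.

£36.20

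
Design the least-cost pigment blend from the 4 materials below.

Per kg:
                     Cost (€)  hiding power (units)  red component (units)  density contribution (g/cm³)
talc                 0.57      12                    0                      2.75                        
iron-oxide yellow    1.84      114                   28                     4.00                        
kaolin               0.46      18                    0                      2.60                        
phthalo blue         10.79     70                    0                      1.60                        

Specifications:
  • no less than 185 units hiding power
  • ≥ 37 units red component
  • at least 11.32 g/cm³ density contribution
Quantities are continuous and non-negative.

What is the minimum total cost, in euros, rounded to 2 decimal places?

€3.50

Let x1 = kg of talc, x2 = kg of iron-oxide yellow, x3 = kg of kaolin, x4 = kg of phthalo blue.
Minimize 0.57x1 + 1.84x2 + 0.46x3 + 10.79x4 s.t.:
  12x1 + 114x2 + 18x3 + 70x4 ≥ 185   (hiding power)
  28x2 ≥ 37   (red component)
  2.75x1 + 4x2 + 2.6x3 + 1.6x4 ≥ 11.32   (density contribution)
  x1, x2, x3, x4 ≥ 0.
The optimal basis is {iron-oxide yellow, kaolin}; talc, phthalo blue drop out. Binding constraints: red component and density contribution.
Solving gives x2 = 1.321, x3 = 2.321.
Cost = 1.84·1.321 + 0.46·2.321 = 3.4983.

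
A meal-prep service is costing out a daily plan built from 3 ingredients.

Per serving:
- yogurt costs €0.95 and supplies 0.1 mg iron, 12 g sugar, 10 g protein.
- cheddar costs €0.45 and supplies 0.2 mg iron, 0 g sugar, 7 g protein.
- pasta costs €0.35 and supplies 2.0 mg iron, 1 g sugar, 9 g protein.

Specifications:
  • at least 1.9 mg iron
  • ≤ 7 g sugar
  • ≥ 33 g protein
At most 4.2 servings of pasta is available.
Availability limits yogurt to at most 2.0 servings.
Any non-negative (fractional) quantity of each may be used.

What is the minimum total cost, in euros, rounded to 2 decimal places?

Treat it as an LP. Let x1 = servings of yogurt, x2 = servings of cheddar, x3 = servings of pasta.
Minimise 0.95x1 + 0.45x2 + 0.35x3 subject to:
  0.1x1 + 0.2x2 + 2x3 ≥ 1.9   (iron)
  12x1 + 1x3 ≤ 7   (sugar)
  10x1 + 7x2 + 9x3 ≥ 33   (protein)
  x3 ≤ 4.2
  x1 ≤ 2
  x1, x2, x3 ≥ 0.
The optimal basis is {pasta}; yogurt, cheddar drop out. The protein requirement is met with equality.
Solving gives x3 = 3.667.
Cost = 0.35·3.667 = 1.2835.

€1.28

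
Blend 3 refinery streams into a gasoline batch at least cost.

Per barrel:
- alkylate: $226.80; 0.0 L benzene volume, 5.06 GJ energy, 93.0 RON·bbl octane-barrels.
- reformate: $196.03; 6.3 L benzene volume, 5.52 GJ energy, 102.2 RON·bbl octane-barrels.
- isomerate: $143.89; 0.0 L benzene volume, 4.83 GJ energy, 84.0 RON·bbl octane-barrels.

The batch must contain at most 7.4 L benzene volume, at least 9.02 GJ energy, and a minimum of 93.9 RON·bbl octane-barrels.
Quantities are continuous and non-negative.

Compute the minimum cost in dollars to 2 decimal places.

$268.71

This is a linear program. Let x1 = barrels of alkylate, x2 = barrels of reformate, x3 = barrels of isomerate.
Minimize 226.8x1 + 196.03x2 + 143.89x3 with:
  6.3x2 ≤ 7.4   (benzene volume)
  5.06x1 + 5.52x2 + 4.83x3 ≥ 9.02   (energy)
  93x1 + 102.2x2 + 84x3 ≥ 93.9   (octane-barrels)
  x1, x2, x3 ≥ 0.
At the optimum only isomerate is positive (alkylate, reformate = 0). There the energy constraint is tight.
Solving gives x3 = 1.8675.
Total cost: 143.89·1.8675 = 268.7146.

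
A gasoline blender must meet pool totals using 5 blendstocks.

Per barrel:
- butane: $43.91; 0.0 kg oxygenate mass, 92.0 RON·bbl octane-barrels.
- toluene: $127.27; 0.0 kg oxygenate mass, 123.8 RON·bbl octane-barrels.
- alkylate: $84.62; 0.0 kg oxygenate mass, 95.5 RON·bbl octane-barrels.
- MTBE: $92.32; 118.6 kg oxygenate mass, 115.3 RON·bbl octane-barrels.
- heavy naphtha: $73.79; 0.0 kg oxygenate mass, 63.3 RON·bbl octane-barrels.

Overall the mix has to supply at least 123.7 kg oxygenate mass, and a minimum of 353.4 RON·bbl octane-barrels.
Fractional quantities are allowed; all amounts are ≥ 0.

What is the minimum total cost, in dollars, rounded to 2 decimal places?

$207.56

This is a linear program. Let x1 = barrels of butane, x2 = barrels of toluene, x3 = barrels of alkylate, x4 = barrels of MTBE, x5 = barrels of heavy naphtha.
Minimise 43.91x1 + 127.27x2 + 84.62x3 + 92.32x4 + 73.79x5 with:
  118.6x4 ≥ 123.7   (oxygenate mass)
  92x1 + 123.8x2 + 95.5x3 + 115.3x4 + 63.3x5 ≥ 353.4   (octane-barrels)
  x1, x2, x3, x4, x5 ≥ 0.
The cheapest feasible vertex uses only butane, MTBE; toluene, alkylate, heavy naphtha are not used. Binding constraints: oxygenate mass and octane-barrels.
Solving gives x1 = 2.534, x4 = 1.043.
Cost = 43.91·2.534 + 92.32·1.043 = 207.5577.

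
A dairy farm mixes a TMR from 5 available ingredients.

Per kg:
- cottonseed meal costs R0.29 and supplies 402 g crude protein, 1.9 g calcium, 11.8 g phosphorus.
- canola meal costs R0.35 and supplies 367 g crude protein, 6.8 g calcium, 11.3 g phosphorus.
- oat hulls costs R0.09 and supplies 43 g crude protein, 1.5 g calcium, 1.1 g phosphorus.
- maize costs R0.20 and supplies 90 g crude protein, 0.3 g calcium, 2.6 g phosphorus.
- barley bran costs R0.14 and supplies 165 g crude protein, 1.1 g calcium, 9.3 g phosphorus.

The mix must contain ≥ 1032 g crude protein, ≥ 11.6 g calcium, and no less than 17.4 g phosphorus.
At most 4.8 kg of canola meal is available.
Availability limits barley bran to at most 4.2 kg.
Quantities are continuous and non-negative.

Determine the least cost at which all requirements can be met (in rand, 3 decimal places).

Let x1 = kg of cottonseed meal, x2 = kg of canola meal, x3 = kg of oat hulls, x4 = kg of maize, x5 = kg of barley bran.
Minimize 0.29x1 + 0.35x2 + 0.09x3 + 0.2x4 + 0.14x5 with:
  402x1 + 367x2 + 43x3 + 90x4 + 165x5 ≥ 1032   (crude protein)
  1.9x1 + 6.8x2 + 1.5x3 + 0.3x4 + 1.1x5 ≥ 11.6   (calcium)
  11.8x1 + 11.3x2 + 1.1x3 + 2.6x4 + 9.3x5 ≥ 17.4   (phosphorus)
  x2 ≤ 4.8
  x5 ≤ 4.2
  x1, x2, x3, x4, x5 ≥ 0.
The minimum-cost mix takes nothing from oat hulls, maize, barley bran — only cottonseed meal, canola meal. Binding constraints: crude protein and calcium.
So cottonseed meal = 1.356 kg, canola meal = 1.327 kg.
Hence cost = 0.29·1.356 + 0.35·1.327 = R0.85769.

R0.858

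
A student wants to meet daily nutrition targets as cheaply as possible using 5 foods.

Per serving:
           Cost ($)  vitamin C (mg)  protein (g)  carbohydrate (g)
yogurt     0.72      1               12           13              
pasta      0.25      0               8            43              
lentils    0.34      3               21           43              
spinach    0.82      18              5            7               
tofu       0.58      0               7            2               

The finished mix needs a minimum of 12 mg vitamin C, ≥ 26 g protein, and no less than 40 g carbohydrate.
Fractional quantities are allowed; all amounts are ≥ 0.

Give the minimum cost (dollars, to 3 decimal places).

$0.775

This is a linear program. Let x1 = servings of yogurt, x2 = servings of pasta, x3 = servings of lentils, x4 = servings of spinach, x5 = servings of tofu.
Minimize 0.72x1 + 0.25x2 + 0.34x3 + 0.82x4 + 0.58x5 with:
  1x1 + 3x3 + 18x4 ≥ 12   (vitamin C)
  12x1 + 8x2 + 21x3 + 5x4 + 7x5 ≥ 26   (protein)
  13x1 + 43x2 + 43x3 + 7x4 + 2x5 ≥ 40   (carbohydrate)
  x1, x2, x3, x4, x5 ≥ 0.
At the optimum only lentils, spinach are positive (yogurt, pasta, tofu = 0). There the vitamin C and protein constraints are tight.
So lentils = 1.124 servings, spinach = 0.4793 servings.
Total cost: 0.34·1.124 + 0.82·0.4793 = 0.77519.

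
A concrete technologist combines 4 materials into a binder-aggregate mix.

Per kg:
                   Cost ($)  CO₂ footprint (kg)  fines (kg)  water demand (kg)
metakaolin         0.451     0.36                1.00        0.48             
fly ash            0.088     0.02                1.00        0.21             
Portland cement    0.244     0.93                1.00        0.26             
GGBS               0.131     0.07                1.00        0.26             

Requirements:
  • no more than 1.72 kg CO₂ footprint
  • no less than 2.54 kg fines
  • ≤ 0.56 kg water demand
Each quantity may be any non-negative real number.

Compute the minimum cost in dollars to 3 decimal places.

$0.224

This is a linear program. Let x1 = kg of metakaolin, x2 = kg of fly ash, x3 = kg of Portland cement, x4 = kg of GGBS.
min 0.451x1 + 0.088x2 + 0.244x3 + 0.131x4 s.t.:
  0.36x1 + 0.02x2 + 0.93x3 + 0.07x4 ≤ 1.72   (CO₂ footprint)
  1x1 + 1x2 + 1x3 + 1x4 ≥ 2.54   (fines)
  0.48x1 + 0.21x2 + 0.26x3 + 0.26x4 ≤ 0.56   (water demand)
  x1, x2, x3, x4 ≥ 0.
At the optimum only fly ash is positive (metakaolin, Portland cement, GGBS = 0). The fines requirement is met with equality.
Optimal quantities: fly ash = 2.54 kg.
Objective = 0.088·2.54 = 0.22352.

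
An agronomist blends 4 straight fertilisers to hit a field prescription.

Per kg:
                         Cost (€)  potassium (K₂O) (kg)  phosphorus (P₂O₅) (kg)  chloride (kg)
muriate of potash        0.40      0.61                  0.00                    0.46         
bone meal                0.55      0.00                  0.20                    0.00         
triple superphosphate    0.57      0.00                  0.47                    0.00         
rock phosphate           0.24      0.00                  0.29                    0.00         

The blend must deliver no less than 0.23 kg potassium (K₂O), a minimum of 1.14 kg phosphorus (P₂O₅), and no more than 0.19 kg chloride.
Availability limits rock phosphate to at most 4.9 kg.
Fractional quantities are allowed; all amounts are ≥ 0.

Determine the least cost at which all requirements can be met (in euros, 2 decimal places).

Set it up as a linear program. Let x1 = kg of muriate of potash, x2 = kg of bone meal, x3 = kg of triple superphosphate, x4 = kg of rock phosphate.
Minimize 0.4x1 + 0.55x2 + 0.57x3 + 0.24x4 with:
  0.61x1 ≥ 0.23   (potassium (K₂O))
  0.2x2 + 0.47x3 + 0.29x4 ≥ 1.14   (phosphorus (P₂O₅))
  0.46x1 ≤ 0.19   (chloride)
  x4 ≤ 4.9
  x1, x2, x3, x4 ≥ 0.
At the optimum only muriate of potash, rock phosphate are positive (bone meal, triple superphosphate = 0). Binding constraints: potassium (K₂O) and phosphorus (P₂O₅).
Solving gives x1 = 0.377, x4 = 3.931.
Objective = 0.4·0.377 + 0.24·3.931 = 1.0942.

€1.09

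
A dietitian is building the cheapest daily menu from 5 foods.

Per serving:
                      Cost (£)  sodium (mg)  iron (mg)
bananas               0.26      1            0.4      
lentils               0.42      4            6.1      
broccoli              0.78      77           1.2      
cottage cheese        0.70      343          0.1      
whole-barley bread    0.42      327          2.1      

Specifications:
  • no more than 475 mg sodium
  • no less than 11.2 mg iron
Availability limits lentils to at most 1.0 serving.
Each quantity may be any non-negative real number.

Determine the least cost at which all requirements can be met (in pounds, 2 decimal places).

This is a linear program. Let x1 = servings of bananas, x2 = servings of lentils, x3 = servings of broccoli, x4 = servings of cottage cheese, x5 = servings of whole-barley bread.
Minimize 0.26x1 + 0.42x2 + 0.78x3 + 0.7x4 + 0.42x5 subject to:
  1x1 + 4x2 + 77x3 + 343x4 + 327x5 ≤ 475   (sodium)
  0.4x1 + 6.1x2 + 1.2x3 + 0.1x4 + 2.1x5 ≥ 11.2   (iron)
  x2 ≤ 1
  x1, x2, x3, x4, x5 ≥ 0.
The minimum-cost mix takes nothing from broccoli, cottage cheese — only bananas, lentils, whole-barley bread. There the sodium, iron, the lentils cap constraints are tight.
Optimal quantities: bananas = 5.273 servings, lentils = 1 serving, whole-barley bread = 1.424 servings.
Hence cost = 0.26·5.273 + 0.42·1 + 0.42·1.424 = £2.3891.

£2.39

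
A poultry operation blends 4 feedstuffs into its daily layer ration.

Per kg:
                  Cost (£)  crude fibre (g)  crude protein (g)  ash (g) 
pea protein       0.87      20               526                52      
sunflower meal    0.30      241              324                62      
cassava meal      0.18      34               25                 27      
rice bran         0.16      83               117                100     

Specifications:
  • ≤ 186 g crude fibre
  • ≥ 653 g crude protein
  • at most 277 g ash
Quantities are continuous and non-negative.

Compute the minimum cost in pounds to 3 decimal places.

Let x1 = kg of pea protein, x2 = kg of sunflower meal, x3 = kg of cassava meal, x4 = kg of rice bran.
Minimise 0.87x1 + 0.3x2 + 0.18x3 + 0.16x4 subject to:
  20x1 + 241x2 + 34x3 + 83x4 ≤ 186   (crude fibre)
  526x1 + 324x2 + 25x3 + 117x4 ≥ 653   (crude protein)
  52x1 + 62x2 + 27x3 + 100x4 ≤ 277   (ash)
  x1, x2, x3, x4 ≥ 0.
At the optimum only pea protein, sunflower meal are positive (cassava meal, rice bran = 0). The crude fibre and crude protein requirements are met with equality.
Optimal quantities: pea protein = 0.8073 kg, sunflower meal = 0.7048 kg.
Objective = 0.87·0.8073 + 0.3·0.7048 = 0.91379.

£0.914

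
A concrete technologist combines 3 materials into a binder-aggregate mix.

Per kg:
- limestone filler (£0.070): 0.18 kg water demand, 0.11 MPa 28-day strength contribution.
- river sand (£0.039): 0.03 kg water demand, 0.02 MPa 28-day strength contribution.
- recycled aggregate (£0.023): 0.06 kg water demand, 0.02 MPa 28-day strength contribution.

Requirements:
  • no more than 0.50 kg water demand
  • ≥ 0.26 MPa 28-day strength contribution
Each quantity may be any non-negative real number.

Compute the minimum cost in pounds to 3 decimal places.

Let x1 = kg of limestone filler, x2 = kg of river sand, x3 = kg of recycled aggregate.
Minimise 0.07x1 + 0.039x2 + 0.023x3 subject to:
  0.18x1 + 0.03x2 + 0.06x3 ≤ 0.5   (water demand)
  0.11x1 + 0.02x2 + 0.02x3 ≥ 0.26   (28-day strength contribution)
  x1, x2, x3 ≥ 0.
At the optimum only limestone filler is positive (river sand, recycled aggregate = 0). Binding constraint: 28-day strength contribution.
That vertex is x1 = 2.364.
Total cost: 0.07·2.364 = 0.16548.

£0.165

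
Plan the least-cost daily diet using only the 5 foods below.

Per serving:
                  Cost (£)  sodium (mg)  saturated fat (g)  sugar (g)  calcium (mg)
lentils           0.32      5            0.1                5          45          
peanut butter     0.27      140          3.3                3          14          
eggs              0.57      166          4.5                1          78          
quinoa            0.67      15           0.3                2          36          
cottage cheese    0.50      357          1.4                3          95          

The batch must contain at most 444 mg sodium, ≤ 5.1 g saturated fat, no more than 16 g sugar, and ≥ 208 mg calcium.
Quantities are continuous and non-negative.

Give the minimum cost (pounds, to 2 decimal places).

Treat it as an LP. Let x1 = servings of lentils, x2 = servings of peanut butter, x3 = servings of eggs, x4 = servings of quinoa, x5 = servings of cottage cheese.
Minimize 0.32x1 + 0.27x2 + 0.57x3 + 0.67x4 + 0.5x5 subject to:
  5x1 + 140x2 + 166x3 + 15x4 + 357x5 ≤ 444   (sodium)
  0.1x1 + 3.3x2 + 4.5x3 + 0.3x4 + 1.4x5 ≤ 5.1   (saturated fat)
  5x1 + 3x2 + 1x3 + 2x4 + 3x5 ≤ 16   (sugar)
  45x1 + 14x2 + 78x3 + 36x4 + 95x5 ≥ 208   (calcium)
  x1, x2, x3, x4, x5 ≥ 0.
At the optimum only lentils, cottage cheese are positive (peanut butter, eggs, quinoa = 0). Binding constraints: sodium and calcium.
So lentils = 2.057 servings, cottage cheese = 1.215 servings.
Hence cost = 0.32·2.057 + 0.5·1.215 = £1.2657.

£1.27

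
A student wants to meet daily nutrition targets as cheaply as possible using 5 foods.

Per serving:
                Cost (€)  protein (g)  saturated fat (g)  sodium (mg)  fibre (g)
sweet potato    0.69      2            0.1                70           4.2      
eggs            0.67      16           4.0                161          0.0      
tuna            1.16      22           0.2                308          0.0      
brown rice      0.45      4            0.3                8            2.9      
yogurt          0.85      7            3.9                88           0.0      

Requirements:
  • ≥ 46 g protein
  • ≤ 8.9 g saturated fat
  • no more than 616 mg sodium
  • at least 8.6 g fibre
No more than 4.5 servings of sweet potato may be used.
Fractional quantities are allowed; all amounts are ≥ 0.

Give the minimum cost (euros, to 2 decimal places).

€2.79

Let x1 = servings of sweet potato, x2 = servings of eggs, x3 = servings of tuna, x4 = servings of brown rice, x5 = servings of yogurt.
min 0.69x1 + 0.67x2 + 1.16x3 + 0.45x4 + 0.85x5 s.t.:
  2x1 + 16x2 + 22x3 + 4x4 + 7x5 ≥ 46   (protein)
  0.1x1 + 4x2 + 0.2x3 + 0.3x4 + 3.9x5 ≤ 8.9   (saturated fat)
  70x1 + 161x2 + 308x3 + 8x4 + 88x5 ≤ 616   (sodium)
  4.2x1 + 2.9x4 ≥ 8.6   (fibre)
  x1 ≤ 4.5
  x1, x2, x3, x4, x5 ≥ 0.
The minimum-cost mix takes nothing from sweet potato, yogurt — only eggs, tuna, brown rice. The protein, saturated fat, fibre requirements are met with equality.
So eggs = 1.998 servings, tuna = 0.09889 servings, brown rice = 2.966 servings.
Total cost: 0.67·1.998 + 1.16·0.09889 + 0.45·2.966 = 2.7881.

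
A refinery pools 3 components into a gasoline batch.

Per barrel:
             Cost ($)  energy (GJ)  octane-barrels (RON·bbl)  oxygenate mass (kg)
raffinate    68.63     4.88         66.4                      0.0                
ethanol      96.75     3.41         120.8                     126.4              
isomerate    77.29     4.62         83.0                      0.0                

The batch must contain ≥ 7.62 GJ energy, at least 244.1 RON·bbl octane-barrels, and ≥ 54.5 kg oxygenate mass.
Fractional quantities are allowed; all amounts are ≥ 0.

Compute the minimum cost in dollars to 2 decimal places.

$198.97

Let x1 = barrels of raffinate, x2 = barrels of ethanol, x3 = barrels of isomerate.
Minimise 68.63x1 + 96.75x2 + 77.29x3 with:
  4.88x1 + 3.41x2 + 4.62x3 ≥ 7.62   (energy)
  66.4x1 + 120.8x2 + 83x3 ≥ 244.1   (octane-barrels)
  126.4x2 ≥ 54.5   (oxygenate mass)
  x1, x2, x3 ≥ 0.
The optimal basis is {ethanol, isomerate}; raffinate drops out. The energy and octane-barrels requirements are met with equality.
So ethanol = 1.8006 barrels, isomerate = 0.32034 barrels.
Cost = 96.75·1.8006 + 77.29·0.32034 = 198.9671.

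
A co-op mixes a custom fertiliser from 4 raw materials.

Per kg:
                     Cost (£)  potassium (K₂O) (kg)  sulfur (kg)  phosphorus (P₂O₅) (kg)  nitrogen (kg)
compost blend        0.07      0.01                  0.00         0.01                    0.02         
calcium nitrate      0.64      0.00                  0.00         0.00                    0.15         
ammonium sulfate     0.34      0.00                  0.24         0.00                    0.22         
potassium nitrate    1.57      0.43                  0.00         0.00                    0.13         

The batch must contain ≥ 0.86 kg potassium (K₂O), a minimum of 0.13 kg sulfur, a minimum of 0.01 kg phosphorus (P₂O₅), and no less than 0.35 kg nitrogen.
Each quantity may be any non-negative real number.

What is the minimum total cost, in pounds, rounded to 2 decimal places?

Treat it as an LP. Let x1 = kg of compost blend, x2 = kg of calcium nitrate, x3 = kg of ammonium sulfate, x4 = kg of potassium nitrate.
min 0.07x1 + 0.64x2 + 0.34x3 + 1.57x4 with:
  0.01x1 + 0.43x4 ≥ 0.86   (potassium (K₂O))
  0.24x3 ≥ 0.13   (sulfur)
  0.01x1 ≥ 0.01   (phosphorus (P₂O₅))
  0.02x1 + 0.15x2 + 0.22x3 + 0.13x4 ≥ 0.35   (nitrogen)
  x1, x2, x3, x4 ≥ 0.
At the optimum only compost blend, ammonium sulfate, potassium nitrate are positive (calcium nitrate = 0). There the potassium (K₂O), sulfur, phosphorus (P₂O₅) constraints are tight.
Optimal quantities: compost blend = 1 kg, ammonium sulfate = 0.5417 kg, potassium nitrate = 1.977 kg.
Hence cost = 0.07·1 + 0.34·0.5417 + 1.57·1.977 = £3.3581.

£3.36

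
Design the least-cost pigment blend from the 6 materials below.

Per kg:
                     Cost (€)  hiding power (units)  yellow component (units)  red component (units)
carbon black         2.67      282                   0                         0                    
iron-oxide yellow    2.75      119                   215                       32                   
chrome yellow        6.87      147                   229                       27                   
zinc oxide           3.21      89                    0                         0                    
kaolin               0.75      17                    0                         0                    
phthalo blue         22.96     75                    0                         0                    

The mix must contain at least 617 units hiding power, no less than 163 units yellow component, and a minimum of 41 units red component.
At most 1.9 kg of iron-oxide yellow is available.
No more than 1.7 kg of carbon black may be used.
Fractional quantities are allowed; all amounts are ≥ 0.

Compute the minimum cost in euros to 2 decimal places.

Treat it as an LP. Let x1 = kg of carbon black, x2 = kg of iron-oxide yellow, x3 = kg of chrome yellow, x4 = kg of zinc oxide, x5 = kg of kaolin, x6 = kg of phthalo blue.
Minimize 2.67x1 + 2.75x2 + 6.87x3 + 3.21x4 + 0.75x5 + 22.96x6 s.t.:
  282x1 + 119x2 + 147x3 + 89x4 + 17x5 + 75x6 ≥ 617   (hiding power)
  215x2 + 229x3 ≥ 163   (yellow component)
  32x2 + 27x3 ≥ 41   (red component)
  x2 ≤ 1.9
  x1 ≤ 1.7
  x1, x2, x3, x4, x5, x6 ≥ 0.
The cheapest feasible vertex uses only carbon black, iron-oxide yellow; chrome yellow, zinc oxide, kaolin, phthalo blue are not used. There the hiding power and red component constraints are tight.
Optimal quantities: carbon black = 1.647 kg, iron-oxide yellow = 1.281 kg.
Objective = 2.67·1.647 + 2.75·1.281 = 7.9202.

€7.92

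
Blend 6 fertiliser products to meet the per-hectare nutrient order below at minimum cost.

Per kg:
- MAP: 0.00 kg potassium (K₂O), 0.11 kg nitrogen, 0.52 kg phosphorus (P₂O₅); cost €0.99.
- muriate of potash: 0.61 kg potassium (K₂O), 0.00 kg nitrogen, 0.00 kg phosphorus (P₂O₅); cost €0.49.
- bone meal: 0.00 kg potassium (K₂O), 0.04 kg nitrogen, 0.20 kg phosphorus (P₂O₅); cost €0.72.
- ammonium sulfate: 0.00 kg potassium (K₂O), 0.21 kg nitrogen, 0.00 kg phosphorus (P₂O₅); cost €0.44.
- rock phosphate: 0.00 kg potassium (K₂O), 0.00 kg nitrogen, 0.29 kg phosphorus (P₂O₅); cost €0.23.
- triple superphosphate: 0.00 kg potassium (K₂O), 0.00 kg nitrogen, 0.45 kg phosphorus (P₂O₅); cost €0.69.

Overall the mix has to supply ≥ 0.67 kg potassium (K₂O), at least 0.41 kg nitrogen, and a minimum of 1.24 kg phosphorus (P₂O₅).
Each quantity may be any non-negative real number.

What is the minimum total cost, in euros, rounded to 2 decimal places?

Treat it as an LP. Let x1 = kg of MAP, x2 = kg of muriate of potash, x3 = kg of bone meal, x4 = kg of ammonium sulfate, x5 = kg of rock phosphate, x6 = kg of triple superphosphate.
Minimize 0.99x1 + 0.49x2 + 0.72x3 + 0.44x4 + 0.23x5 + 0.69x6 subject to:
  0.61x2 ≥ 0.67   (potassium (K₂O))
  0.11x1 + 0.04x3 + 0.21x4 ≥ 0.41   (nitrogen)
  0.52x1 + 0.2x3 + 0.29x5 + 0.45x6 ≥ 1.24   (phosphorus (P₂O₅))
  x1, x2, x3, x4, x5, x6 ≥ 0.
The cheapest feasible vertex uses only muriate of potash, ammonium sulfate, rock phosphate; MAP, bone meal, triple superphosphate are not used. The potassium (K₂O), nitrogen, phosphorus (P₂O₅) requirements are met with equality.
So muriate of potash = 1.098 kg, ammonium sulfate = 1.952 kg, rock phosphate = 4.276 kg.
Objective = 0.49·1.098 + 0.44·1.952 + 0.23·4.276 = 2.3804.

€2.38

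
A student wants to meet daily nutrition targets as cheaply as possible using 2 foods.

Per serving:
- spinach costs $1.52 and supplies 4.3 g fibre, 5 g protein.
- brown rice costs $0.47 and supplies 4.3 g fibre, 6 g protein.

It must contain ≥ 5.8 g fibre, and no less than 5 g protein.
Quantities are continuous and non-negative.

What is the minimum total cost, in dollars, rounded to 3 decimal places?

$0.634

Let x1 = servings of spinach, x2 = servings of brown rice.
Minimise 1.52x1 + 0.47x2 subject to:
  4.3x1 + 4.3x2 ≥ 5.8   (fibre)
  5x1 + 6x2 ≥ 5   (protein)
  x1, x2 ≥ 0.
The minimum-cost mix takes nothing from spinach — only brown rice. The fibre requirement is met with equality.
Solving gives x2 = 1.349.
Objective = 0.47·1.349 = 0.63403.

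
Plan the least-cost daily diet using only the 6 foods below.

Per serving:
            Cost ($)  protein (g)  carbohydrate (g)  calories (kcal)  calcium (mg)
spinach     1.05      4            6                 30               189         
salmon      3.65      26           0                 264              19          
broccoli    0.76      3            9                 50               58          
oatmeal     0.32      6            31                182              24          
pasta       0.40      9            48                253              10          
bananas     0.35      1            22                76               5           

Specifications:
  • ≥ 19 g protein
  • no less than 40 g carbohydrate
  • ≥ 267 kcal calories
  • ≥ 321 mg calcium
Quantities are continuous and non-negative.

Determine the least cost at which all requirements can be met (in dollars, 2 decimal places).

$2.20

Let x1 = servings of spinach, x2 = servings of salmon, x3 = servings of broccoli, x4 = servings of oatmeal, x5 = servings of pasta, x6 = servings of bananas.
min 1.05x1 + 3.65x2 + 0.76x3 + 0.32x4 + 0.4x5 + 0.35x6 subject to:
  4x1 + 26x2 + 3x3 + 6x4 + 9x5 + 1x6 ≥ 19   (protein)
  6x1 + 9x3 + 31x4 + 48x5 + 22x6 ≥ 40   (carbohydrate)
  30x1 + 264x2 + 50x3 + 182x4 + 253x5 + 76x6 ≥ 267   (calories)
  189x1 + 19x2 + 58x3 + 24x4 + 10x5 + 5x6 ≥ 321   (calcium)
  x1, x2, x3, x4, x5, x6 ≥ 0.
The cheapest feasible vertex uses only spinach, oatmeal; salmon, broccoli, pasta, bananas are not used. The protein and calcium requirements are met with equality.
That vertex is x1 = 1.416, x4 = 2.223.
Objective = 1.05·1.416 + 0.32·2.223 = 2.1982.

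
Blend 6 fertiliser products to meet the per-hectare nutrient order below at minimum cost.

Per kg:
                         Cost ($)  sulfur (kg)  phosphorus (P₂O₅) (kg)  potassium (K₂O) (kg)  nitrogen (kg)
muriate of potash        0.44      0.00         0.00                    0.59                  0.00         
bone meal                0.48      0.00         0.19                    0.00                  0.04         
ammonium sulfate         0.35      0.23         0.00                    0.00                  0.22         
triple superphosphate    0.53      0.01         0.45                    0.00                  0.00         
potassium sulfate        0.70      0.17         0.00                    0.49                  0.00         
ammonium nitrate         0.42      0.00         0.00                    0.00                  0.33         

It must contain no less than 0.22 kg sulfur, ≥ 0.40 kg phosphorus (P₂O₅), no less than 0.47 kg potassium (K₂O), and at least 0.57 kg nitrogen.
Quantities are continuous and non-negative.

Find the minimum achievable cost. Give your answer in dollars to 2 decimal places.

$1.61

Let x1 = kg of muriate of potash, x2 = kg of bone meal, x3 = kg of ammonium sulfate, x4 = kg of triple superphosphate, x5 = kg of potassium sulfate, x6 = kg of ammonium nitrate.
Minimise 0.44x1 + 0.48x2 + 0.35x3 + 0.53x4 + 0.7x5 + 0.42x6 subject to:
  0.23x3 + 0.01x4 + 0.17x5 ≥ 0.22   (sulfur)
  0.19x2 + 0.45x4 ≥ 0.4   (phosphorus (P₂O₅))
  0.59x1 + 0.49x5 ≥ 0.47   (potassium (K₂O))
  0.04x2 + 0.22x3 + 0.33x6 ≥ 0.57   (nitrogen)
  x1, x2, x3, x4, x5, x6 ≥ 0.
The cheapest feasible vertex uses only muriate of potash, ammonium sulfate, triple superphosphate, ammonium nitrate; bone meal, potassium sulfate are not used. Binding constraints: sulfur, phosphorus (P₂O₅), potassium (K₂O), nitrogen.
So muriate of potash = 0.7966 kg, ammonium sulfate = 0.9179 kg, triple superphosphate = 0.8889 kg, ammonium nitrate = 1.115 kg.
Objective = 0.44·0.7966 + 0.35·0.9179 + 0.53·0.8889 + 0.42·1.115 = 1.6112.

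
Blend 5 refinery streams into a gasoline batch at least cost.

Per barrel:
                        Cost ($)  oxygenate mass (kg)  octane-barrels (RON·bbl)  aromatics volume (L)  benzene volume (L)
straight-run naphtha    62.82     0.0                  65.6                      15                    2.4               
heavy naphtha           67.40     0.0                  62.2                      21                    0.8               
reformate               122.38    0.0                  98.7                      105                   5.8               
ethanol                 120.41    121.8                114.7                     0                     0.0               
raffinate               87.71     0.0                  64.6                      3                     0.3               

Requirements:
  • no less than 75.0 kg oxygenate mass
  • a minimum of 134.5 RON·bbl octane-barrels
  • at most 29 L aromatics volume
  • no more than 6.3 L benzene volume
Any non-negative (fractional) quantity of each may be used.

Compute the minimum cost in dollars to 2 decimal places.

$135.31

Let x1 = barrels of straight-run naphtha, x2 = barrels of heavy naphtha, x3 = barrels of reformate, x4 = barrels of ethanol, x5 = barrels of raffinate.
min 62.82x1 + 67.4x2 + 122.38x3 + 120.41x4 + 87.71x5 s.t.:
  121.8x4 ≥ 75   (oxygenate mass)
  65.6x1 + 62.2x2 + 98.7x3 + 114.7x4 + 64.6x5 ≥ 134.5   (octane-barrels)
  15x1 + 21x2 + 105x3 + 3x5 ≤ 29   (aromatics volume)
  2.4x1 + 0.8x2 + 5.8x3 + 0.3x5 ≤ 6.3   (benzene volume)
  x1, x2, x3, x4, x5 ≥ 0.
At the optimum only straight-run naphtha, ethanol are positive (heavy naphtha, reformate, raffinate = 0). Binding constraints: oxygenate mass and octane-barrels.
That vertex is x1 = 0.97366, x4 = 0.61576.
Total cost: 62.82·0.97366 + 120.41·0.61576 = 135.3090.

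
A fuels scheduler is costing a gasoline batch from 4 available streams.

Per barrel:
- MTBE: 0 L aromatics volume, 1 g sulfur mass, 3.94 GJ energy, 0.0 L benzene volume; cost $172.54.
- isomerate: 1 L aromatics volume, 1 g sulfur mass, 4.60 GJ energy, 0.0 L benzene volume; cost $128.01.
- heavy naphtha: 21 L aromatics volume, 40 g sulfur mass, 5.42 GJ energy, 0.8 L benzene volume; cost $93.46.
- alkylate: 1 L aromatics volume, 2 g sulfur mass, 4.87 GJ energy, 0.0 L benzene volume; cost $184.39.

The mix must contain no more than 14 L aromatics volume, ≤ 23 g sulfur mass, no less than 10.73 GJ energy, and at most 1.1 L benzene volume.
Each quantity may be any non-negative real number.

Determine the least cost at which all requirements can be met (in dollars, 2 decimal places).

$268.06

Set it up as a linear program. Let x1 = barrels of MTBE, x2 = barrels of isomerate, x3 = barrels of heavy naphtha, x4 = barrels of alkylate.
Minimise 172.54x1 + 128.01x2 + 93.46x3 + 184.39x4 subject to:
  1x2 + 21x3 + 1x4 ≤ 14   (aromatics volume)
  1x1 + 1x2 + 40x3 + 2x4 ≤ 23   (sulfur mass)
  3.94x1 + 4.6x2 + 5.42x3 + 4.87x4 ≥ 10.73   (energy)
  0.8x3 ≤ 1.1   (benzene volume)
  x1, x2, x3, x4 ≥ 0.
The minimum-cost mix takes nothing from MTBE, alkylate — only isomerate, heavy naphtha. Binding constraints: sulfur mass and energy.
Optimal quantities: isomerate = 1.70534 barrels, heavy naphtha = 0.532366 barrels.
Hence cost = 128.01·1.70534 + 93.46·0.532366 = $268.0555.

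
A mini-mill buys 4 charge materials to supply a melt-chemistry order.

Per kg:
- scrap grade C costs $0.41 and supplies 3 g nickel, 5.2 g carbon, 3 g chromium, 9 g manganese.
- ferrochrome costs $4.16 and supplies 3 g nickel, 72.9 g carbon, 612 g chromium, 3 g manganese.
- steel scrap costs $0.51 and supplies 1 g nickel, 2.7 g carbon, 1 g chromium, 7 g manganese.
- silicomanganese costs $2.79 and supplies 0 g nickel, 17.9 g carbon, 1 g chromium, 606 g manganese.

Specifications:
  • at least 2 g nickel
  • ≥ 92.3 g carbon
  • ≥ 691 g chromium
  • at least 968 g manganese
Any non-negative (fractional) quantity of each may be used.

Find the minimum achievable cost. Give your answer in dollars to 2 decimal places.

Treat it as an LP. Let x1 = kg of scrap grade C, x2 = kg of ferrochrome, x3 = kg of steel scrap, x4 = kg of silicomanganese.
Minimise 0.41x1 + 4.16x2 + 0.51x3 + 2.79x4 s.t.:
  3x1 + 3x2 + 1x3 ≥ 2   (nickel)
  5.2x1 + 72.9x2 + 2.7x3 + 17.9x4 ≥ 92.3   (carbon)
  3x1 + 612x2 + 1x3 + 1x4 ≥ 691   (chromium)
  9x1 + 3x2 + 7x3 + 606x4 ≥ 968   (manganese)
  x1, x2, x3, x4 ≥ 0.
The optimal basis is {ferrochrome, silicomanganese}; scrap grade C, steel scrap drop out. Binding constraints: chromium and manganese.
Optimal quantities: ferrochrome = 1.126 kg, silicomanganese = 1.592 kg.
Cost = 4.16·1.126 + 2.79·1.592 = 9.1258.

$9.13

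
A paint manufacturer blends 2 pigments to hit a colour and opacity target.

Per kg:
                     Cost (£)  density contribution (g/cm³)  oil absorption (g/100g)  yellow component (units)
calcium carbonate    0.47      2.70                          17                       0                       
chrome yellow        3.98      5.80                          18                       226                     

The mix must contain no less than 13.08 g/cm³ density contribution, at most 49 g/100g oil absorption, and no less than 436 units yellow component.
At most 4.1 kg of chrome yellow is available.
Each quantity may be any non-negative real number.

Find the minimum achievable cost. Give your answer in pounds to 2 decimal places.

£8.01

Set it up as a linear program. Let x1 = kg of calcium carbonate, x2 = kg of chrome yellow.
Minimise 0.47x1 + 3.98x2 with:
  2.7x1 + 5.8x2 ≥ 13.08   (density contribution)
  17x1 + 18x2 ≤ 49   (oil absorption)
  226x2 ≥ 436   (yellow component)
  x2 ≤ 4.1
  x1, x2 ≥ 0.
Both inputs are positive at the optimum. The density contribution and yellow component requirements are met with equality.
Solving gives x1 = 0.7002, x2 = 1.929.
Hence cost = 0.47·0.7002 + 3.98·1.929 = £8.0065.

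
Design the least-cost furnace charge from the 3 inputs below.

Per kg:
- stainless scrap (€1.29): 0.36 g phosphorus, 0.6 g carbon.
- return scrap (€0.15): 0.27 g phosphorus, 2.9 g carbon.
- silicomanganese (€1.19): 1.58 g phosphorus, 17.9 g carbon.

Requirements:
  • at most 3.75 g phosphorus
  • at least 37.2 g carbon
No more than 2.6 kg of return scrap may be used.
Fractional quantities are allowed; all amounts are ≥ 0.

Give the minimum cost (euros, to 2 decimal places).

€2.36

Treat it as an LP. Let x1 = kg of stainless scrap, x2 = kg of return scrap, x3 = kg of silicomanganese.
min 1.29x1 + 0.15x2 + 1.19x3 subject to:
  0.36x1 + 0.27x2 + 1.58x3 ≤ 3.75   (phosphorus)
  0.6x1 + 2.9x2 + 17.9x3 ≥ 37.2   (carbon)
  x2 ≤ 2.6
  x1, x2, x3 ≥ 0.
At the optimum only return scrap, silicomanganese are positive (stainless scrap = 0). The carbon and the return scrap cap requirements are met with equality.
So return scrap = 2.6 kg, silicomanganese = 1.657 kg.
Cost = 0.15·2.6 + 1.19·1.657 = 2.3618.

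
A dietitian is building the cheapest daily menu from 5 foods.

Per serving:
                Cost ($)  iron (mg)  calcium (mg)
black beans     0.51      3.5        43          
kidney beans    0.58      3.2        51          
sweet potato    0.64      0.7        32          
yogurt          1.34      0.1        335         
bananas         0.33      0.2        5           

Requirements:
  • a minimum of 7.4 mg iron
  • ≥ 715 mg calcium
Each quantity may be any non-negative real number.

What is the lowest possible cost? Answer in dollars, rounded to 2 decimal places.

Treat it as an LP. Let x1 = servings of black beans, x2 = servings of kidney beans, x3 = servings of sweet potato, x4 = servings of yogurt, x5 = servings of bananas.
min 0.51x1 + 0.58x2 + 0.64x3 + 1.34x4 + 0.33x5 with:
  3.5x1 + 3.2x2 + 0.7x3 + 0.1x4 + 0.2x5 ≥ 7.4   (iron)
  43x1 + 51x2 + 32x3 + 335x4 + 5x5 ≥ 715   (calcium)
  x1, x2, x3, x4, x5 ≥ 0.
The optimal basis is {black beans, yogurt}; kidney beans, sweet potato, bananas drop out. The iron and calcium requirements are met with equality.
That vertex is x1 = 2.061, x4 = 1.87.
Objective = 0.51·2.061 + 1.34·1.87 = 3.5569.

$3.56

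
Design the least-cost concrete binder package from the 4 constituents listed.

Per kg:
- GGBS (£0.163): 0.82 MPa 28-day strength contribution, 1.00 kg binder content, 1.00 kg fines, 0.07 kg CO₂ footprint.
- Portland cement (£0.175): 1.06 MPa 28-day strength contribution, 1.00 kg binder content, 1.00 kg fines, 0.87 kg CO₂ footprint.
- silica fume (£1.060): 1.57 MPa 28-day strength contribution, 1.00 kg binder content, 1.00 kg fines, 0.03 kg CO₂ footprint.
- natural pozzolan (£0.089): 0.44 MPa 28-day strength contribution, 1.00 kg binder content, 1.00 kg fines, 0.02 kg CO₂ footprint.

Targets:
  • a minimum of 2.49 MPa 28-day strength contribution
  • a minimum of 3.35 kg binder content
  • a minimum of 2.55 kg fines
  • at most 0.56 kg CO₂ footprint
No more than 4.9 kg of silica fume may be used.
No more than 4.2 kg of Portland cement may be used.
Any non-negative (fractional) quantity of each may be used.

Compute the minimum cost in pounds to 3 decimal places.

£0.480

This is a linear program. Let x1 = kg of GGBS, x2 = kg of Portland cement, x3 = kg of silica fume, x4 = kg of natural pozzolan.
Minimise 0.163x1 + 0.175x2 + 1.06x3 + 0.089x4 with:
  0.82x1 + 1.06x2 + 1.57x3 + 0.44x4 ≥ 2.49   (28-day strength contribution)
  1x1 + 1x2 + 1x3 + 1x4 ≥ 3.35   (binder content)
  1x1 + 1x2 + 1x3 + 1x4 ≥ 2.55   (fines)
  0.07x1 + 0.87x2 + 0.03x3 + 0.02x4 ≤ 0.56   (CO₂ footprint)
  x3 ≤ 4.9
  x2 ≤ 4.2
  x1, x2, x3, x4 ≥ 0.
The cheapest feasible vertex uses only GGBS, Portland cement, natural pozzolan; silica fume is not used. There the 28-day strength contribution, binder content, CO₂ footprint constraints are tight.
Optimal quantities: GGBS = 1.911 kg, Portland cement = 0.4676 kg, natural pozzolan = 0.9716 kg.
Total cost: 0.163·1.911 + 0.175·0.4676 + 0.089·0.9716 = 0.47980.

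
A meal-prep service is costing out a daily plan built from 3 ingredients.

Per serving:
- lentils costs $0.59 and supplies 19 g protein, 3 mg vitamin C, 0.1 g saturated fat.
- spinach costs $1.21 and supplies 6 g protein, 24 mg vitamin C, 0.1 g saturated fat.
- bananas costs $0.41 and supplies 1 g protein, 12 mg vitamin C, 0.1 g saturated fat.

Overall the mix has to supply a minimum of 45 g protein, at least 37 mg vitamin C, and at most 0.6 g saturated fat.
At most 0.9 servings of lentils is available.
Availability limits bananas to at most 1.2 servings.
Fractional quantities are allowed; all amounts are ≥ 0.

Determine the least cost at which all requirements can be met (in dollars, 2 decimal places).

$6.16

Let x1 = servings of lentils, x2 = servings of spinach, x3 = servings of bananas.
Minimise 0.59x1 + 1.21x2 + 0.41x3 with:
  19x1 + 6x2 + 1x3 ≥ 45   (protein)
  3x1 + 24x2 + 12x3 ≥ 37   (vitamin C)
  0.1x1 + 0.1x2 + 0.1x3 ≤ 0.6   (saturated fat)
  x1 ≤ 0.9
  x3 ≤ 1.2
  x1, x2, x3 ≥ 0.
The minimum-cost mix takes nothing from bananas — only lentils, spinach. The protein and the lentils cap requirements are met with equality.
So lentils = 0.9 servings, spinach = 4.65 servings.
Cost = 0.59·0.9 + 1.21·4.65 = 6.1575.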